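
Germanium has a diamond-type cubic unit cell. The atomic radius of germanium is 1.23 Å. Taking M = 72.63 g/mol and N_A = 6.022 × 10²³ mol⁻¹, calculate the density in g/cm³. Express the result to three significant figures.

5.26 g/cm³

In a diamond cubic lattice, nearest neighbors lie along the body diagonal with √3·a = 8r, giving a = 5.681 Å = 5.681 × 10^-8 cm.
With Z = 8, ρ = Z·M/(N_A·a³) = 8 × 72.63 / (6.022 × 10²³ × 1.834 × 10^-22) = 5.262 g/cm³.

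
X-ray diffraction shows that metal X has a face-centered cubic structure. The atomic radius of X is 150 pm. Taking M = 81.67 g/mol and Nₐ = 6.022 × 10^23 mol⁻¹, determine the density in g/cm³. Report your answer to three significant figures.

7.10 g/cm³

In an FCC lattice, atoms touch along the face diagonal, so √2·a = 4r, giving a = 424.3 pm = 4.243 × 10^-8 cm.
With Z = 4, ρ = Z·M/(N_A·a³) = 4 × 81.67 / (6.022 × 10²³ × 7.637 × 10^-23) = 7.104 g/cm³.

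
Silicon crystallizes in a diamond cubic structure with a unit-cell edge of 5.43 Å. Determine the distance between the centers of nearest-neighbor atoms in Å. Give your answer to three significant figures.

2.35 Å

In a diamond cubic structure, nearest neighbors lie along the body diagonal with √3·a = 8r; the nearest-neighbor distance equals 2r = 0.4330·a.
d = 0.4330 × 5.43 = 2.35 Å.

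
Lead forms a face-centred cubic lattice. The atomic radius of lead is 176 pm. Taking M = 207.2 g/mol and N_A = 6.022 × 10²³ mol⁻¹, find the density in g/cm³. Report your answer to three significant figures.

11.2 g/cm³

In an FCC lattice, atoms touch along the face diagonal, so √2·a = 4r, giving a = 497.8 pm = 4.978 × 10^-8 cm.
With Z = 4, ρ = Z·M/(N_A·a³) = 4 × 207.2 / (6.022 × 10²³ × 1.234 × 10^-22) = 11.16 g/cm³.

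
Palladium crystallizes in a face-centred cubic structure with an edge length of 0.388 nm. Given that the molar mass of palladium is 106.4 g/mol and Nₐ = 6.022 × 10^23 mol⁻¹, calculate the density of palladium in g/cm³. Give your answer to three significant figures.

12.1 g/cm³

An FCC unit cell contains Z = 4 atoms.
Cell volume: a³ = (0.388 nm)³ = (3.880 × 10^-8 cm)³ = 5.841 × 10^-23 cm³.
ρ = Z·M/(N_A·a³) = 4 × 106.4 / (6.022 × 10²³ × 5.841 × 10^-23) = 12.10 g/cm³.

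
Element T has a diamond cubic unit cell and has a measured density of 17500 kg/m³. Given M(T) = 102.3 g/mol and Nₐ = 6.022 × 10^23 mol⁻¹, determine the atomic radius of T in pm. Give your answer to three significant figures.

For a diamond cubic cell (Z = 8), a³ = Z·M/(N_A·ρ) = 8 × 102.3 / (6.022 × 10²³ × 17.50) = 7.766 × 10^-23 cm³, so a = 4.266 × 10^-8 cm = 426.6 pm.
Nearest neighbors lie along the body diagonal with √3·a = 8r, so r = 0.2165 × a = 92.4 pm.

92.4 pm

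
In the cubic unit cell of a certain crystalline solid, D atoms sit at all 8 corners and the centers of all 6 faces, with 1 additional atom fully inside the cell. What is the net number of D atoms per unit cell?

Corner atoms are shared by 8 cells (1/8 each), face atoms by 2 (1/2 each), interior atoms are unshared.
Net atoms = 8 × 1/8 + 6 × 1/2 + 1 = 1 + 3 + 1 = 5.

5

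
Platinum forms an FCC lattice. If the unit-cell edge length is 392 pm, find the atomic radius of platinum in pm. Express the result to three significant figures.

139 pm

In an FCC lattice, atoms touch along the face diagonal, so √2·a = 4r.
r = √2·a/4 = 1.4142 × 392 / 4 = 139 pm.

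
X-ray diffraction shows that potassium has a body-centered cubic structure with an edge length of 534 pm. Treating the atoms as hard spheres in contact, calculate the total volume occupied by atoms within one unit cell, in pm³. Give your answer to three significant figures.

1.04 × 10^8 pm³

In a BCC lattice atoms touch along the body diagonal, so √3·a = 4r, so r = 0.4330a = 231.2 pm.
V_atoms = Z × (4/3)πr³ = 2 × (4/3)π × (231.2)³ = 1.04 × 10^8 pm³.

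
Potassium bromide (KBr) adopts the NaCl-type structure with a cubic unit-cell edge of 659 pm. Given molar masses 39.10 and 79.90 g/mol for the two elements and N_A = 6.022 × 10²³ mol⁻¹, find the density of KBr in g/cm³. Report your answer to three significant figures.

The NaCl-type structure contains Z = 4 formula units per cell; M(KBr) = 39.10 + 79.90 = 119.0 g/mol.
a³ = (6.590 × 10^-8 cm)³ = 2.862 × 10^-22 cm³.
ρ = 4 × 119.0 / (6.022 × 10²³ × 2.862 × 10^-22) = 2.762 g/cm³.

2.76 g/cm³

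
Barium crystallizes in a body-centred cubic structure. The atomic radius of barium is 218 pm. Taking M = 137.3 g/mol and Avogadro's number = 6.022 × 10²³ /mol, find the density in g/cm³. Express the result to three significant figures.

In a BCC lattice, atoms touch along the body diagonal, so √3·a = 4r, giving a = 503.4 pm = 5.034 × 10^-8 cm.
With Z = 2, ρ = Z·M/(N_A·a³) = 2 × 137.3 / (6.022 × 10²³ × 1.276 × 10^-22) = 3.573 g/cm³.

3.57 g/cm³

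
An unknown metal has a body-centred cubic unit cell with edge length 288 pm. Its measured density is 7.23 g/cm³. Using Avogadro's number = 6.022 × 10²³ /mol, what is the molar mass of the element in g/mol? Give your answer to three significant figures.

A BCC cell has Z = 2 atoms; a = 2.880 × 10^-8 cm.
M = ρ·N_A·a³/Z = 7.23 × 6.022 × 10²³ × 2.389 × 10^-23 / 2 = 52.0 g/mol.

52.0 g/mol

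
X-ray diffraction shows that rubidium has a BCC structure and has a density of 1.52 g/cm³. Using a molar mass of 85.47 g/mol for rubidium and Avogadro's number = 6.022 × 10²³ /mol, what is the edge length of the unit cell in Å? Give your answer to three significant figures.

5.72 Å

With Z = 2 atoms per BCC cell, a³ = Z·M/(N_A·ρ) = 2 × 85.47 / (6.022 × 10²³ × 1.520 g/cm³) = 1.867 × 10^-22 cm³.
a = (1.867 × 10^-22)^(1/3) = 5.716 × 10^-8 cm = 5.72 Å.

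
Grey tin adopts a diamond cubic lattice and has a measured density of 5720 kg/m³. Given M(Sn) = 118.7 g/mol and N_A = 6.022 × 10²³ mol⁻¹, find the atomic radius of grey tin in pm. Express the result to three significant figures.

For a diamond cubic cell (Z = 8), a³ = Z·M/(N_A·ρ) = 8 × 118.7 / (6.022 × 10²³ × 5.720) = 2.757 × 10^-22 cm³, so a = 6.508 × 10^-8 cm = 650.8 pm.
Nearest neighbors lie along the body diagonal with √3·a = 8r, so r = 0.2165 × a = 141 pm.

141 pm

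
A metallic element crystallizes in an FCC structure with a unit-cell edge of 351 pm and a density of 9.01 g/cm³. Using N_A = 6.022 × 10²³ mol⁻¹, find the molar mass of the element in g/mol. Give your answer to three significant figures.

58.7 g/mol

An FCC cell has Z = 4 atoms; a = 3.510 × 10^-8 cm.
M = ρ·N_A·a³/Z = 9.01 × 6.022 × 10²³ × 4.324 × 10^-23 / 4 = 58.7 g/mol.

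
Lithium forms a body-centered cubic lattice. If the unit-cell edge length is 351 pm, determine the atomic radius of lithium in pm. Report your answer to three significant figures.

152 pm

In a BCC lattice, atoms touch along the body diagonal, so √3·a = 4r.
r = √3·a/4 = 1.7321 × 351 / 4 = 152 pm.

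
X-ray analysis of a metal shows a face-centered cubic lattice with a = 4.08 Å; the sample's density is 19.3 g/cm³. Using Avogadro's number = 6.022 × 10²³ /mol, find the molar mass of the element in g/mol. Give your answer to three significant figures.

197 g/mol

An FCC cell has Z = 4 atoms; a = 4.080 × 10^-8 cm.
M = ρ·N_A·a³/Z = 19.3 × 6.022 × 10²³ × 6.792 × 10^-23 / 4 = 197 g/mol.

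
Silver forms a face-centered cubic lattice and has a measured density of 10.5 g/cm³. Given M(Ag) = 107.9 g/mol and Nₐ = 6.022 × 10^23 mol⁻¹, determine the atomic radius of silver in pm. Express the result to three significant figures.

144 pm

For an FCC cell (Z = 4), a³ = Z·M/(N_A·ρ) = 4 × 107.9 / (6.022 × 10²³ × 10.50) = 6.826 × 10^-23 cm³, so a = 4.087 × 10^-8 cm = 408.7 pm.
Atoms touch along the face diagonal, so √2·a = 4r, so r = 0.3536 × a = 144 pm.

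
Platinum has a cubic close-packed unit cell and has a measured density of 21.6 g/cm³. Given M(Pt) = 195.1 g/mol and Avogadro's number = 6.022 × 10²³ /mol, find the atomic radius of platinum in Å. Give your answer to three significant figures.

For an FCC cell (Z = 4), a³ = Z·M/(N_A·ρ) = 4 × 195.1 / (6.022 × 10²³ × 21.60) = 6.000 × 10^-23 cm³, so a = 3.915 × 10^-8 cm = 3.915 Å.
Atoms touch along the face diagonal, so √2·a = 4r, so r = 0.3536 × a = 1.38 Å.

1.38 Å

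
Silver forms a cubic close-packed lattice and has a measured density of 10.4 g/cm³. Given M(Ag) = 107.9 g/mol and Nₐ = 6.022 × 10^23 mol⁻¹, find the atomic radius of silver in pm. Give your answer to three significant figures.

145 pm

For an FCC cell (Z = 4), a³ = Z·M/(N_A·ρ) = 4 × 107.9 / (6.022 × 10²³ × 10.40) = 6.891 × 10^-23 cm³, so a = 4.100 × 10^-8 cm = 410.0 pm.
Atoms touch along the face diagonal, so √2·a = 4r, so r = 0.3536 × a = 145 pm.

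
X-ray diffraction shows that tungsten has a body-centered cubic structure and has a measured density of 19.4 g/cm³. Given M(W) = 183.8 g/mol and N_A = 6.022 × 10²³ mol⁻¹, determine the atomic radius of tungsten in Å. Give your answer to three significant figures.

1.37 Å

For a BCC cell (Z = 2), a³ = Z·M/(N_A·ρ) = 2 × 183.8 / (6.022 × 10²³ × 19.40) = 3.147 × 10^-23 cm³, so a = 3.157 × 10^-8 cm = 3.157 Å.
Atoms touch along the body diagonal, so √3·a = 4r, so r = 0.4330 × a = 1.37 Å.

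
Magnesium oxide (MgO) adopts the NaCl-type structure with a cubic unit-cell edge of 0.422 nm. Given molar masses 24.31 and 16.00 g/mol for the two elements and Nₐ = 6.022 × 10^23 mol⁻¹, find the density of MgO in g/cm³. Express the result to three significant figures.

The NaCl-type structure contains Z = 4 formula units per cell; M(MgO) = 24.31 + 16.00 = 40.31 g/mol.
a³ = (4.220 × 10^-8 cm)³ = 7.515 × 10^-23 cm³.
ρ = 4 × 40.31 / (6.022 × 10²³ × 7.515 × 10^-23) = 3.563 g/cm³.

3.56 g/cm³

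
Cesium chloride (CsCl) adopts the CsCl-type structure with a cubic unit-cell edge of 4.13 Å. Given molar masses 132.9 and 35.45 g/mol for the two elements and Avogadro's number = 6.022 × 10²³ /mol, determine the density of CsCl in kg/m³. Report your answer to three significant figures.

The CsCl-type structure contains Z = 1 formula unit per cell; M(CsCl) = 132.9 + 35.45 = 168.35 g/mol.
a³ = (4.130 × 10^-8 cm)³ = 7.044 × 10^-23 cm³.
ρ = 1 × 168.35 / (6.022 × 10²³ × 7.044 × 10^-23) = 3.968 g/cm³ = 3970 kg/m³.

3970 kg/m³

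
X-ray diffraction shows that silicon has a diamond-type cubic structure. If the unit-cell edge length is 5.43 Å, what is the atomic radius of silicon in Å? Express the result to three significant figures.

In a diamond cubic lattice, nearest neighbors lie along the body diagonal with √3·a = 8r.
r = √3·a/8 = 1.7321 × 5.43 / 8 = 1.18 Å.

1.18 Å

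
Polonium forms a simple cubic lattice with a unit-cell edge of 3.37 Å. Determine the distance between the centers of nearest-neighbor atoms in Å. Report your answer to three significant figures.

In a simple cubic structure, atoms touch along the cell edge, so a = 2r; the nearest-neighbor distance equals 2r = 1.000·a.
d = 1.000 × 3.37 = 3.37 Å.

3.37 Å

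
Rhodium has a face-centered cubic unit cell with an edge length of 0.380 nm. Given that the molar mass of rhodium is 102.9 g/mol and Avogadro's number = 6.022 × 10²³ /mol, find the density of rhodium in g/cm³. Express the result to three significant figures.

An FCC unit cell contains Z = 4 atoms.
Cell volume: a³ = (0.380 nm)³ = (3.800 × 10^-8 cm)³ = 5.487 × 10^-23 cm³.
ρ = Z·M/(N_A·a³) = 4 × 102.9 / (6.022 × 10²³ × 5.487 × 10^-23) = 12.46 g/cm³.

12.5 g/cm³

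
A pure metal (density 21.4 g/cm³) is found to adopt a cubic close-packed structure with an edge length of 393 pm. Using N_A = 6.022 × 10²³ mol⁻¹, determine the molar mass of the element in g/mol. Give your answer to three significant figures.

An FCC cell has Z = 4 atoms; a = 3.930 × 10^-8 cm.
M = ρ·N_A·a³/Z = 21.4 × 6.022 × 10²³ × 6.070 × 10^-23 / 4 = 196 g/mol.

196 g/mol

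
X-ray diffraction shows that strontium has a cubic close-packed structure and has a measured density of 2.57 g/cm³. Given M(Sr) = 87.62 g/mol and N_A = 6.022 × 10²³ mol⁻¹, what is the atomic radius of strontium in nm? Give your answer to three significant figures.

For an FCC cell (Z = 4), a³ = Z·M/(N_A·ρ) = 4 × 87.62 / (6.022 × 10²³ × 2.570) = 2.265 × 10^-22 cm³, so a = 6.095 × 10^-8 cm = 0.6095 nm.
Atoms touch along the face diagonal, so √2·a = 4r, so r = 0.3536 × a = 0.216 nm.

0.216 nm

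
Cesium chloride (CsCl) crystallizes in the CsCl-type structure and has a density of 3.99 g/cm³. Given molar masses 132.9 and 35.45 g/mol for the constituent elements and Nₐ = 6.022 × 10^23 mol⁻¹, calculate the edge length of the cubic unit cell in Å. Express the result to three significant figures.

M(CsCl) = 168.35 g/mol; Z = 1 formula unit per cell.
a³ = Z·M/(N_A·ρ) = 1 × 168.35 / (6.022 × 10²³ × 3.99) = 7.006 × 10^-23 cm³, so a = 4.123 × 10^-8 cm = 4.12 Å.

4.12 Å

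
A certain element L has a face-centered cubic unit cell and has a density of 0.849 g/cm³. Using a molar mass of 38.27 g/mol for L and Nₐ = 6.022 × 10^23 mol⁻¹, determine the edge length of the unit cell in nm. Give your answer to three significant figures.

With Z = 4 atoms per FCC cell, a³ = Z·M/(N_A·ρ) = 4 × 38.27 / (6.022 × 10²³ × 0.8490 g/cm³) = 2.994 × 10^-22 cm³.
a = (2.994 × 10^-22)^(1/3) = 6.690 × 10^-8 cm = 0.669 nm.

0.669 nm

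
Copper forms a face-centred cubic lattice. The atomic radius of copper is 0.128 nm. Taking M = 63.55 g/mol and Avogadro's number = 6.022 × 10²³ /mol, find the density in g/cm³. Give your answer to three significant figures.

8.90 g/cm³

In an FCC lattice, atoms touch along the face diagonal, so √2·a = 4r, giving a = 0.3620 nm = 3.620 × 10^-8 cm.
With Z = 4, ρ = Z·M/(N_A·a³) = 4 × 63.55 / (6.022 × 10²³ × 4.745 × 10^-23) = 8.895 g/cm³.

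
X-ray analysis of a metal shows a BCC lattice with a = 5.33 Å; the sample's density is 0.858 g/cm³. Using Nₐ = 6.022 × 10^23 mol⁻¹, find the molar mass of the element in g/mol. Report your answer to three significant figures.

A BCC cell has Z = 2 atoms; a = 5.330 × 10^-8 cm.
M = ρ·N_A·a³/Z = 0.858 × 6.022 × 10²³ × 1.514 × 10^-22 / 2 = 39.1 g/mol.

39.1 g/mol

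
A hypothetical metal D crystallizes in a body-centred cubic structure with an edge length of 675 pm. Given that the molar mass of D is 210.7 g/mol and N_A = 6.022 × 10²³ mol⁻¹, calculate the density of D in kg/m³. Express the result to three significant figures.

A BCC unit cell contains Z = 2 atoms.
Cell volume: a³ = (675 pm)³ = (6.750 × 10^-8 cm)³ = 3.075 × 10^-22 cm³.
ρ = Z·M/(N_A·a³) = 2 × 210.7 / (6.022 × 10²³ × 3.075 × 10^-22) = 2.275 g/cm³ = 2280 kg/m³.

2280 kg/m³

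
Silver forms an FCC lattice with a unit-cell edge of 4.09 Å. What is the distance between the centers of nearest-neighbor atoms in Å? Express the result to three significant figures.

In an FCC structure, atoms touch along the face diagonal, so √2·a = 4r; the nearest-neighbor distance equals 2r = 0.7071·a.
d = 0.7071 × 4.09 = 2.89 Å.

2.89 Å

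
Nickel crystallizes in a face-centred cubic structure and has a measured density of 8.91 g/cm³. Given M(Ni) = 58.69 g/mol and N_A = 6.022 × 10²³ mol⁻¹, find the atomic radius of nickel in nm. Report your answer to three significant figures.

For an FCC cell (Z = 4), a³ = Z·M/(N_A·ρ) = 4 × 58.69 / (6.022 × 10²³ × 8.910) = 4.375 × 10^-23 cm³, so a = 3.524 × 10^-8 cm = 0.3524 nm.
Atoms touch along the face diagonal, so √2·a = 4r, so r = 0.3536 × a = 0.125 nm.

0.125 nm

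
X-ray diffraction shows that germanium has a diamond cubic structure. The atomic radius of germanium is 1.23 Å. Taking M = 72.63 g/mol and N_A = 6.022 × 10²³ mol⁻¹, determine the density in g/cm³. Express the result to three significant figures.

5.26 g/cm³

In a diamond cubic lattice, nearest neighbors lie along the body diagonal with √3·a = 8r, giving a = 5.681 Å = 5.681 × 10^-8 cm.
With Z = 8, ρ = Z·M/(N_A·a³) = 8 × 72.63 / (6.022 × 10²³ × 1.834 × 10^-22) = 5.262 g/cm³.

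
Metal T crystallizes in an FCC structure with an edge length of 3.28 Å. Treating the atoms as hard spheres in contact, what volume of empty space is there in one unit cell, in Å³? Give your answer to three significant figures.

9.16 Å³

In an FCC lattice atoms touch along the face diagonal, so √2·a = 4r, so r = 0.3536a = 1.160 Å.
V_cell = a³ = 35.29 Å³; V_atoms = 4 × (4/3)πr³ = 26.13 Å³.
Empty space = 35.29 − 26.13 = 9.16 Å³.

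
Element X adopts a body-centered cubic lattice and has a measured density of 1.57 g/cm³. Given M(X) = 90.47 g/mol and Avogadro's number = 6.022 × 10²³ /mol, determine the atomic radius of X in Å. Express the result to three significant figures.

For a BCC cell (Z = 2), a³ = Z·M/(N_A·ρ) = 2 × 90.47 / (6.022 × 10²³ × 1.570) = 1.914 × 10^-22 cm³, so a = 5.763 × 10^-8 cm = 5.763 Å.
Atoms touch along the body diagonal, so √3·a = 4r, so r = 0.4330 × a = 2.50 Å.

2.50 Å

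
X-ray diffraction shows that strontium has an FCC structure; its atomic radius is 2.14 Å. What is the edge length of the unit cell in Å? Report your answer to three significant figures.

6.05 Å

In an FCC lattice, atoms touch along the face diagonal, so √2·a = 4r.
a = 4r/√2 = 4 × 2.14 / 1.4142 = 6.05 Å.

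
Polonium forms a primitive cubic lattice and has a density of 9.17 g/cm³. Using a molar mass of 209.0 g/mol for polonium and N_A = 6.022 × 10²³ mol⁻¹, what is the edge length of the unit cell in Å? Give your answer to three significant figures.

3.36 Å

With Z = 1 atom per simple cubic cell, a³ = Z·M/(N_A·ρ) = 1 × 209.0 / (6.022 × 10²³ × 9.170 g/cm³) = 3.785 × 10^-23 cm³.
a = (3.785 × 10^-23)^(1/3) = 3.357 × 10^-8 cm = 3.36 Å.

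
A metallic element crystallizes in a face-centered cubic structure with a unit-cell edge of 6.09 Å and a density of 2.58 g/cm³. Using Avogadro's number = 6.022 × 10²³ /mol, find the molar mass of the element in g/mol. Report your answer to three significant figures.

87.7 g/mol

An FCC cell has Z = 4 atoms; a = 6.090 × 10^-8 cm.
M = ρ·N_A·a³/Z = 2.58 × 6.022 × 10²³ × 2.259 × 10^-22 / 4 = 87.7 g/mol.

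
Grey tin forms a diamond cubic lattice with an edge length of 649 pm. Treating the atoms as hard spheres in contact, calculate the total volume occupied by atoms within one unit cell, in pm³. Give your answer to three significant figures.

In a diamond cubic lattice nearest neighbors lie along the body diagonal with √3·a = 8r, so r = 0.2165a = 140.5 pm.
V_atoms = Z × (4/3)πr³ = 8 × (4/3)π × (140.5)³ = 9.30 × 10^7 pm³.

9.30 × 10^7 pm³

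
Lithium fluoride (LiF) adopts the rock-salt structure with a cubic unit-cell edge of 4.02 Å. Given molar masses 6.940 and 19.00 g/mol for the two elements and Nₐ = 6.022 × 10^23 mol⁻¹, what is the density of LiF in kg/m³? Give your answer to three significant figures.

The rock-salt structure contains Z = 4 formula units per cell; M(LiF) = 6.940 + 19.00 = 25.94 g/mol.
a³ = (4.020 × 10^-8 cm)³ = 6.496 × 10^-23 cm³.
ρ = 4 × 25.94 / (6.022 × 10²³ × 6.496 × 10^-23) = 2.652 g/cm³ = 2650 kg/m³.

2650 kg/m³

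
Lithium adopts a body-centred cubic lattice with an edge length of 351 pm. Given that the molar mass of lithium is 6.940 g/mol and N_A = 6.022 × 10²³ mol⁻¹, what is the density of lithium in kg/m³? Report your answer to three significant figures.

A BCC unit cell contains Z = 2 atoms.
Cell volume: a³ = (351 pm)³ = (3.510 × 10^-8 cm)³ = 4.324 × 10^-23 cm³.
ρ = Z·M/(N_A·a³) = 2 × 6.940 / (6.022 × 10²³ × 4.324 × 10^-23) = 0.5330 g/cm³ = 533 kg/m³.

533 kg/m³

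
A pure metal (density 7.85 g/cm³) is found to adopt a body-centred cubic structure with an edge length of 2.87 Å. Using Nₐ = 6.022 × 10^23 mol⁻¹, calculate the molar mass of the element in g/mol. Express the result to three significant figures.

55.9 g/mol

A BCC cell has Z = 2 atoms; a = 2.870 × 10^-8 cm.
M = ρ·N_A·a³/Z = 7.85 × 6.022 × 10²³ × 2.364 × 10^-23 / 2 = 55.9 g/mol.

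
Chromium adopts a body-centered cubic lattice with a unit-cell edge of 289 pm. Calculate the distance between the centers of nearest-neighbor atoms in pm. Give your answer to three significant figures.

In a BCC structure, atoms touch along the body diagonal, so √3·a = 4r; the nearest-neighbor distance equals 2r = 0.8660·a.
d = 0.8660 × 289 = 250 pm.

250 pm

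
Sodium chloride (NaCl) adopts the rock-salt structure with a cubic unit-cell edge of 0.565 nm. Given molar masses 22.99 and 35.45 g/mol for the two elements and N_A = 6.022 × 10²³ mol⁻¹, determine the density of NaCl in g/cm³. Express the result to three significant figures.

2.15 g/cm³

The rock-salt structure contains Z = 4 formula units per cell; M(NaCl) = 22.99 + 35.45 = 58.44 g/mol.
a³ = (5.650 × 10^-8 cm)³ = 1.804 × 10^-22 cm³.
ρ = 4 × 58.44 / (6.022 × 10²³ × 1.804 × 10^-22) = 2.152 g/cm³.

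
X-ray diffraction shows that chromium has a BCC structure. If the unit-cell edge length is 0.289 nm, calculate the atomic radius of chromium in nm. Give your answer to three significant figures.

In a BCC lattice, atoms touch along the body diagonal, so √3·a = 4r.
r = √3·a/4 = 1.7321 × 0.289 / 4 = 0.125 nm.

0.125 nm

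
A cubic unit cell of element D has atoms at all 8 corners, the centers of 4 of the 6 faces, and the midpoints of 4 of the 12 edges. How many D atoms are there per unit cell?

Corner atoms are shared by 8 cells (1/8 each), face atoms by 2 (1/2 each), edge atoms by 4 (1/4 each).
Net atoms = 8 × 1/8 + 4 × 1/2 + 4 × 1/4 = 1 + 2 + 1 = 4.

4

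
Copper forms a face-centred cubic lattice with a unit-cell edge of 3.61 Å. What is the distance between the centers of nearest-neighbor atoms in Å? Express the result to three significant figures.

In an FCC structure, atoms touch along the face diagonal, so √2·a = 4r; the nearest-neighbor distance equals 2r = 0.7071·a.
d = 0.7071 × 3.61 = 2.55 Å.

2.55 Å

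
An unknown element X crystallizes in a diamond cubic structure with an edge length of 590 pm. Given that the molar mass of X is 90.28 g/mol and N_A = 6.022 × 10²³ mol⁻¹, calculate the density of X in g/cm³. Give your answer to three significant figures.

A diamond cubic unit cell contains Z = 8 atoms.
Cell volume: a³ = (590 pm)³ = (5.900 × 10^-8 cm)³ = 2.054 × 10^-22 cm³.
ρ = Z·M/(N_A·a³) = 8 × 90.28 / (6.022 × 10²³ × 2.054 × 10^-22) = 5.840 g/cm³.

5.84 g/cm³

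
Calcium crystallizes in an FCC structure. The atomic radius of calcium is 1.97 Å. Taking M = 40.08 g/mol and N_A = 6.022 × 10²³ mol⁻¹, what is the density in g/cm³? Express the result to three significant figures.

In an FCC lattice, atoms touch along the face diagonal, so √2·a = 4r, giving a = 5.572 Å = 5.572 × 10^-8 cm.
With Z = 4, ρ = Z·M/(N_A·a³) = 4 × 40.08 / (6.022 × 10²³ × 1.730 × 10^-22) = 1.539 g/cm³.

1.54 g/cm³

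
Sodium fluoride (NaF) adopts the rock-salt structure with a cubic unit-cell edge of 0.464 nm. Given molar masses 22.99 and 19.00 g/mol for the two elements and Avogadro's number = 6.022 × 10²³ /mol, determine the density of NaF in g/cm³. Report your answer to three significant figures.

2.79 g/cm³

The rock-salt structure contains Z = 4 formula units per cell; M(NaF) = 22.99 + 19.00 = 41.99 g/mol.
a³ = (4.640 × 10^-8 cm)³ = 9.990 × 10^-23 cm³.
ρ = 4 × 41.99 / (6.022 × 10²³ × 9.990 × 10^-23) = 2.792 g/cm³.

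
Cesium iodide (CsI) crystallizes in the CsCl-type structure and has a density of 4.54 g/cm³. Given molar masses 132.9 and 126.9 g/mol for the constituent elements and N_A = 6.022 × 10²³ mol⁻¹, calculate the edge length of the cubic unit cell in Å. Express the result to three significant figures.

M(CsI) = 259.8 g/mol; Z = 1 formula unit per cell.
a³ = Z·M/(N_A·ρ) = 1 × 259.8 / (6.022 × 10²³ × 4.54) = 9.503 × 10^-23 cm³, so a = 4.563 × 10^-8 cm = 4.56 Å.

4.56 Å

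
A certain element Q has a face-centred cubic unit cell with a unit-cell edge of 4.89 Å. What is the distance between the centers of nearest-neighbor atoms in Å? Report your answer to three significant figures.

3.46 Å

In an FCC structure, atoms touch along the face diagonal, so √2·a = 4r; the nearest-neighbor distance equals 2r = 0.7071·a.
d = 0.7071 × 4.89 = 3.46 Å.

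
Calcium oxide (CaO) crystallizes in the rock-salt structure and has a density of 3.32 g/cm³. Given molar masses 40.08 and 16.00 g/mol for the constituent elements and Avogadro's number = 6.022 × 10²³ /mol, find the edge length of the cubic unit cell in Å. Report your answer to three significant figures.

4.82 Å

M(CaO) = 56.08 g/mol; Z = 4 formula units per cell.
a³ = Z·M/(N_A·ρ) = 4 × 56.08 / (6.022 × 10²³ × 3.32) = 1.122 × 10^-22 cm³, so a = 4.823 × 10^-8 cm = 4.82 Å.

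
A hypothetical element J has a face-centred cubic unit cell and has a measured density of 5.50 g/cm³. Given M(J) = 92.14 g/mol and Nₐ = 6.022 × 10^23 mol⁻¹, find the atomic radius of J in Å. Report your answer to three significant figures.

For an FCC cell (Z = 4), a³ = Z·M/(N_A·ρ) = 4 × 92.14 / (6.022 × 10²³ × 5.500) = 1.113 × 10^-22 cm³, so a = 4.810 × 10^-8 cm = 4.810 Å.
Atoms touch along the face diagonal, so √2·a = 4r, so r = 0.3536 × a = 1.70 Å.

1.70 Å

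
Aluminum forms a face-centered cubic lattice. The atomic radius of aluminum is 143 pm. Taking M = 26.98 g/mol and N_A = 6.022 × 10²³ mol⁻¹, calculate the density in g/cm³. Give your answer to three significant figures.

In an FCC lattice, atoms touch along the face diagonal, so √2·a = 4r, giving a = 404.5 pm = 4.045 × 10^-8 cm.
With Z = 4, ρ = Z·M/(N_A·a³) = 4 × 26.98 / (6.022 × 10²³ × 6.617 × 10^-23) = 2.708 g/cm³.

2.71 g/cm³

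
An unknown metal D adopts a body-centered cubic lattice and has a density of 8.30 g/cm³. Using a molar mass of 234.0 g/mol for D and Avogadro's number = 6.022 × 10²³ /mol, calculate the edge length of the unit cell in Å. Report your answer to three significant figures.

4.54 Å

With Z = 2 atoms per BCC cell, a³ = Z·M/(N_A·ρ) = 2 × 234.0 / (6.022 × 10²³ × 8.300 g/cm³) = 9.363 × 10^-23 cm³.
a = (9.363 × 10^-23)^(1/3) = 4.541 × 10^-8 cm = 4.54 Å.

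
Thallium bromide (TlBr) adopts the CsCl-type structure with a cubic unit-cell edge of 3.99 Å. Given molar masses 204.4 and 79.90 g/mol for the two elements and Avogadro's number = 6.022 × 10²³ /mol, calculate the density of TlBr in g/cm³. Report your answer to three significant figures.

7.43 g/cm³

The CsCl-type structure contains Z = 1 formula unit per cell; M(TlBr) = 204.4 + 79.90 = 284.3 g/mol.
a³ = (3.990 × 10^-8 cm)³ = 6.352 × 10^-23 cm³.
ρ = 1 × 284.3 / (6.022 × 10²³ × 6.352 × 10^-23) = 7.432 g/cm³.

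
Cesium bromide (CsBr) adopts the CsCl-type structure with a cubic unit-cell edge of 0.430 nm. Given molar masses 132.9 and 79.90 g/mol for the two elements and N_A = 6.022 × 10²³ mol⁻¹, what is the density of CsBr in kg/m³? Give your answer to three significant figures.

4440 kg/m³

The CsCl-type structure contains Z = 1 formula unit per cell; M(CsBr) = 132.9 + 79.90 = 212.8 g/mol.
a³ = (4.300 × 10^-8 cm)³ = 7.951 × 10^-23 cm³.
ρ = 1 × 212.8 / (6.022 × 10²³ × 7.951 × 10^-23) = 4.445 g/cm³ = 4440 kg/m³.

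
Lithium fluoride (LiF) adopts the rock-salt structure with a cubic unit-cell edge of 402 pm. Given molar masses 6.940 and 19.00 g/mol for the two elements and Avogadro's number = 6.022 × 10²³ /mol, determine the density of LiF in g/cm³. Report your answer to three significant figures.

The rock-salt structure contains Z = 4 formula units per cell; M(LiF) = 6.940 + 19.00 = 25.94 g/mol.
a³ = (4.020 × 10^-8 cm)³ = 6.496 × 10^-23 cm³.
ρ = 4 × 25.94 / (6.022 × 10²³ × 6.496 × 10^-23) = 2.652 g/cm³.

2.65 g/cm³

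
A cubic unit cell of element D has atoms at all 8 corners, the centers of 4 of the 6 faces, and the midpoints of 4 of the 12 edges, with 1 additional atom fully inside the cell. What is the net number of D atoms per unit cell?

5

Corner atoms are shared by 8 cells (1/8 each), face atoms by 2 (1/2 each), edge atoms by 4 (1/4 each), interior atoms are unshared.
Net atoms = 8 × 1/8 + 4 × 1/2 + 4 × 1/4 + 1 = 1 + 2 + 1 + 1 = 5.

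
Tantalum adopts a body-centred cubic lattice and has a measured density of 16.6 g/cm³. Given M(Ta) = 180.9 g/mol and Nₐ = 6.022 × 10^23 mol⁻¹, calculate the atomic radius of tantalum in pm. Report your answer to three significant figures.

143 pm

For a BCC cell (Z = 2), a³ = Z·M/(N_A·ρ) = 2 × 180.9 / (6.022 × 10²³ × 16.60) = 3.619 × 10^-23 cm³, so a = 3.308 × 10^-8 cm = 330.8 pm.
Atoms touch along the body diagonal, so √3·a = 4r, so r = 0.4330 × a = 143 pm.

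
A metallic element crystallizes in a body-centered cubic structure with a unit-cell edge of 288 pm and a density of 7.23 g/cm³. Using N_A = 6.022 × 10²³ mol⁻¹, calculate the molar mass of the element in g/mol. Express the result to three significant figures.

A BCC cell has Z = 2 atoms; a = 2.880 × 10^-8 cm.
M = ρ·N_A·a³/Z = 7.23 × 6.022 × 10²³ × 2.389 × 10^-23 / 2 = 52.0 g/mol.

52.0 g/mol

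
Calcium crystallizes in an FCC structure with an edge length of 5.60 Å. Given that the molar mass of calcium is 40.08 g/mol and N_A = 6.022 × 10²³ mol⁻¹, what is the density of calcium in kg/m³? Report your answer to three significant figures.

1520 kg/m³

An FCC unit cell contains Z = 4 atoms.
Cell volume: a³ = (5.60 Å)³ = (5.600 × 10^-8 cm)³ = 1.756 × 10^-22 cm³.
ρ = Z·M/(N_A·a³) = 4 × 40.08 / (6.022 × 10²³ × 1.756 × 10^-22) = 1.516 g/cm³ = 1520 kg/m³.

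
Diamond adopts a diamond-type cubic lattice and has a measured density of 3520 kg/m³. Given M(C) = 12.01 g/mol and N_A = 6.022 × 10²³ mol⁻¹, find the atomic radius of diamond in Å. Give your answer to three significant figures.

0.772 Å

For a diamond cubic cell (Z = 8), a³ = Z·M/(N_A·ρ) = 8 × 12.01 / (6.022 × 10²³ × 3.520) = 4.533 × 10^-23 cm³, so a = 3.565 × 10^-8 cm = 3.565 Å.
Nearest neighbors lie along the body diagonal with √3·a = 8r, so r = 0.2165 × a = 0.772 Å.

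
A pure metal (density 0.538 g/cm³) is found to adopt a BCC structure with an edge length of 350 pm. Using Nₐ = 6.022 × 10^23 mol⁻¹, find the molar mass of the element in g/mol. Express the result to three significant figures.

6.95 g/mol

A BCC cell has Z = 2 atoms; a = 3.500 × 10^-8 cm.
M = ρ·N_A·a³/Z = 0.538 × 6.022 × 10²³ × 4.288 × 10^-23 / 2 = 6.95 g/mol.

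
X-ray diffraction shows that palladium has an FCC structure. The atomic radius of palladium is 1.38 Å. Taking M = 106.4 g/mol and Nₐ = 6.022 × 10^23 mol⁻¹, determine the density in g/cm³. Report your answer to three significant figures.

11.9 g/cm³

In an FCC lattice, atoms touch along the face diagonal, so √2·a = 4r, giving a = 3.903 Å = 3.903 × 10^-8 cm.
With Z = 4, ρ = Z·M/(N_A·a³) = 4 × 106.4 / (6.022 × 10²³ × 5.947 × 10^-23) = 11.88 g/cm³.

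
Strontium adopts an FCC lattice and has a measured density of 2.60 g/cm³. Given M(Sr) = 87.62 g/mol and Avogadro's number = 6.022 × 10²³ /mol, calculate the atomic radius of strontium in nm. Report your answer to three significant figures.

0.215 nm

For an FCC cell (Z = 4), a³ = Z·M/(N_A·ρ) = 4 × 87.62 / (6.022 × 10²³ × 2.600) = 2.238 × 10^-22 cm³, so a = 6.072 × 10^-8 cm = 0.6072 nm.
Atoms touch along the face diagonal, so √2·a = 4r, so r = 0.3536 × a = 0.215 nm.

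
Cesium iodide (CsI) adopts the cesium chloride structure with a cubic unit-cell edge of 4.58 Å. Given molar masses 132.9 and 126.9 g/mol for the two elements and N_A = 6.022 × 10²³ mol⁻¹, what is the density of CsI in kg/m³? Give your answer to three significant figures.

The cesium chloride structure contains Z = 1 formula unit per cell; M(CsI) = 132.9 + 126.9 = 259.8 g/mol.
a³ = (4.580 × 10^-8 cm)³ = 9.607 × 10^-23 cm³.
ρ = 1 × 259.8 / (6.022 × 10²³ × 9.607 × 10^-23) = 4.491 g/cm³ = 4490 kg/m³.

4490 kg/m³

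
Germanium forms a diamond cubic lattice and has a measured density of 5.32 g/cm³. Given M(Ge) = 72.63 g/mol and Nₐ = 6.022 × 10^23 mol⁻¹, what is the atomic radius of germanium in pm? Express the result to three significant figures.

123 pm

For a diamond cubic cell (Z = 8), a³ = Z·M/(N_A·ρ) = 8 × 72.63 / (6.022 × 10²³ × 5.320) = 1.814 × 10^-22 cm³, so a = 5.660 × 10^-8 cm = 566.0 pm.
Nearest neighbors lie along the body diagonal with √3·a = 8r, so r = 0.2165 × a = 123 pm.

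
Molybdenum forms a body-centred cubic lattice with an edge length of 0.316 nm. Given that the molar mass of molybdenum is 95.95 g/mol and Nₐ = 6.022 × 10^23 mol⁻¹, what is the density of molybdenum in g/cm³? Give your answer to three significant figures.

A BCC unit cell contains Z = 2 atoms.
Cell volume: a³ = (0.316 nm)³ = (3.160 × 10^-8 cm)³ = 3.155 × 10^-23 cm³.
ρ = Z·M/(N_A·a³) = 2 × 95.95 / (6.022 × 10²³ × 3.155 × 10^-23) = 10.10 g/cm³.

10.1 g/cm³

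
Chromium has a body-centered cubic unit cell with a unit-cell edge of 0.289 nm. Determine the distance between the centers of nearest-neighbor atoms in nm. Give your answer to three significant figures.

In a BCC structure, atoms touch along the body diagonal, so √3·a = 4r; the nearest-neighbor distance equals 2r = 0.8660·a.
d = 0.8660 × 0.289 = 0.250 nm.

0.250 nm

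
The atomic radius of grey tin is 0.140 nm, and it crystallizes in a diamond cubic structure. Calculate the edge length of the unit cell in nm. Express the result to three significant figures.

0.647 nm

In a diamond cubic lattice, nearest neighbors lie along the body diagonal with √3·a = 8r.
a = 8r/√3 = 8 × 0.140 / 1.7321 = 0.647 nm.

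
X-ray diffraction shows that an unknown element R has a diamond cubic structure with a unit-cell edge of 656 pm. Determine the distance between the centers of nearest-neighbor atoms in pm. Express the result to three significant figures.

In a diamond cubic structure, nearest neighbors lie along the body diagonal with √3·a = 8r; the nearest-neighbor distance equals 2r = 0.4330·a.
d = 0.4330 × 656 = 284 pm.

284 pm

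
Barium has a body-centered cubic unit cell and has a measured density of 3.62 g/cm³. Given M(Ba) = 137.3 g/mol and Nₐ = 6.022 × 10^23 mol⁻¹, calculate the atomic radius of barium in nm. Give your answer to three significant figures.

For a BCC cell (Z = 2), a³ = Z·M/(N_A·ρ) = 2 × 137.3 / (6.022 × 10²³ × 3.620) = 1.260 × 10^-22 cm³, so a = 5.013 × 10^-8 cm = 0.5013 nm.
Atoms touch along the body diagonal, so √3·a = 4r, so r = 0.4330 × a = 0.217 nm.

0.217 nm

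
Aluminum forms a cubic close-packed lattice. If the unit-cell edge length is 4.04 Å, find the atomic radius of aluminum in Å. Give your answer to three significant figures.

1.43 Å

In an FCC lattice, atoms touch along the face diagonal, so √2·a = 4r.
r = √2·a/4 = 1.4142 × 4.04 / 4 = 1.43 Å.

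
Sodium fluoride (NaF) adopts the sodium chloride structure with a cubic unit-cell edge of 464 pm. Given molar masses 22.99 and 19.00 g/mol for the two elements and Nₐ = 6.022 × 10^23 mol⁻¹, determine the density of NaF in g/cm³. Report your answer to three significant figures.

The sodium chloride structure contains Z = 4 formula units per cell; M(NaF) = 22.99 + 19.00 = 41.99 g/mol.
a³ = (4.640 × 10^-8 cm)³ = 9.990 × 10^-23 cm³.
ρ = 4 × 41.99 / (6.022 × 10²³ × 9.990 × 10^-23) = 2.792 g/cm³.

2.79 g/cm³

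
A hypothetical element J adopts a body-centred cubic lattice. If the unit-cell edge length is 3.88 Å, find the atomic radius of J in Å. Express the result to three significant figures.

In a BCC lattice, atoms touch along the body diagonal, so √3·a = 4r.
r = √3·a/4 = 1.7321 × 3.88 / 4 = 1.68 Å.

1.68 Å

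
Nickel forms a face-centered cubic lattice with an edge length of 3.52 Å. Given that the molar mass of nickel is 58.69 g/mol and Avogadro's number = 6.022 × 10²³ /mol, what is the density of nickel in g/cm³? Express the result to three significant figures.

An FCC unit cell contains Z = 4 atoms.
Cell volume: a³ = (3.52 Å)³ = (3.520 × 10^-8 cm)³ = 4.361 × 10^-23 cm³.
ρ = Z·M/(N_A·a³) = 4 × 58.69 / (6.022 × 10²³ × 4.361 × 10^-23) = 8.938 g/cm³.

8.94 g/cm³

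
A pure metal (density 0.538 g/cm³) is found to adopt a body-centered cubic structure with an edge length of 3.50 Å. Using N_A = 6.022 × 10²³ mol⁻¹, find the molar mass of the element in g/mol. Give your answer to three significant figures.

A BCC cell has Z = 2 atoms; a = 3.500 × 10^-8 cm.
M = ρ·N_A·a³/Z = 0.538 × 6.022 × 10²³ × 4.288 × 10^-23 / 2 = 6.95 g/mol.

6.95 g/mol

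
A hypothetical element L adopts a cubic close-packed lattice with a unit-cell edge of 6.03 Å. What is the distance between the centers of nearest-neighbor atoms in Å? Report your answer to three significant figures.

In an FCC structure, atoms touch along the face diagonal, so √2·a = 4r; the nearest-neighbor distance equals 2r = 0.7071·a.
d = 0.7071 × 6.03 = 4.26 Å.

4.26 Å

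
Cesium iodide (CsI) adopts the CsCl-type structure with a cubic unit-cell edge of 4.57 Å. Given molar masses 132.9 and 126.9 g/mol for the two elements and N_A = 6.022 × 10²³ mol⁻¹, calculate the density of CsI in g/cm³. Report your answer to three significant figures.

The CsCl-type structure contains Z = 1 formula unit per cell; M(CsI) = 132.9 + 126.9 = 259.8 g/mol.
a³ = (4.570 × 10^-8 cm)³ = 9.544 × 10^-23 cm³.
ρ = 1 × 259.8 / (6.022 × 10²³ × 9.544 × 10^-23) = 4.520 g/cm³.

4.52 g/cm³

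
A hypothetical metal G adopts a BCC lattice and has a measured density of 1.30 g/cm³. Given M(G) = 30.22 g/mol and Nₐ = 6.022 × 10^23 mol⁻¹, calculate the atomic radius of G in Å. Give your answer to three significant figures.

1.84 Å

For a BCC cell (Z = 2), a³ = Z·M/(N_A·ρ) = 2 × 30.22 / (6.022 × 10²³ × 1.300) = 7.720 × 10^-23 cm³, so a = 4.258 × 10^-8 cm = 4.258 Å.
Atoms touch along the body diagonal, so √3·a = 4r, so r = 0.4330 × a = 1.84 Å.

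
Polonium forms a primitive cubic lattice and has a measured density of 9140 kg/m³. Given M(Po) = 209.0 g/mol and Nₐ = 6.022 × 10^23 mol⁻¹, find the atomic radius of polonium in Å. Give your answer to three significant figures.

1.68 Å

For a simple cubic cell (Z = 1), a³ = Z·M/(N_A·ρ) = 1 × 209.0 / (6.022 × 10²³ × 9.140) = 3.797 × 10^-23 cm³, so a = 3.361 × 10^-8 cm = 3.361 Å.
Atoms touch along the cell edge, so a = 2r, so r = 0.5000 × a = 1.68 Å.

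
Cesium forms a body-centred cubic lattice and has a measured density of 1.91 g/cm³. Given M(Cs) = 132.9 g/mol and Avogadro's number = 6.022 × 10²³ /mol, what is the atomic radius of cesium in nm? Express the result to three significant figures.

For a BCC cell (Z = 2), a³ = Z·M/(N_A·ρ) = 2 × 132.9 / (6.022 × 10²³ × 1.910) = 2.311 × 10^-22 cm³, so a = 6.137 × 10^-8 cm = 0.6137 nm.
Atoms touch along the body diagonal, so √3·a = 4r, so r = 0.4330 × a = 0.266 nm.

0.266 nm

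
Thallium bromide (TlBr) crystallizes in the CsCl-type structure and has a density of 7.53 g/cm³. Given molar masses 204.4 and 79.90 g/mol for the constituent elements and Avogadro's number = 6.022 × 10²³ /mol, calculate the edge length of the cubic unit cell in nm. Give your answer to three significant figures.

0.397 nm

M(TlBr) = 284.3 g/mol; Z = 1 formula unit per cell.
a³ = Z·M/(N_A·ρ) = 1 × 284.3 / (6.022 × 10²³ × 7.53) = 6.270 × 10^-23 cm³, so a = 3.973 × 10^-8 cm = 0.397 nm.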